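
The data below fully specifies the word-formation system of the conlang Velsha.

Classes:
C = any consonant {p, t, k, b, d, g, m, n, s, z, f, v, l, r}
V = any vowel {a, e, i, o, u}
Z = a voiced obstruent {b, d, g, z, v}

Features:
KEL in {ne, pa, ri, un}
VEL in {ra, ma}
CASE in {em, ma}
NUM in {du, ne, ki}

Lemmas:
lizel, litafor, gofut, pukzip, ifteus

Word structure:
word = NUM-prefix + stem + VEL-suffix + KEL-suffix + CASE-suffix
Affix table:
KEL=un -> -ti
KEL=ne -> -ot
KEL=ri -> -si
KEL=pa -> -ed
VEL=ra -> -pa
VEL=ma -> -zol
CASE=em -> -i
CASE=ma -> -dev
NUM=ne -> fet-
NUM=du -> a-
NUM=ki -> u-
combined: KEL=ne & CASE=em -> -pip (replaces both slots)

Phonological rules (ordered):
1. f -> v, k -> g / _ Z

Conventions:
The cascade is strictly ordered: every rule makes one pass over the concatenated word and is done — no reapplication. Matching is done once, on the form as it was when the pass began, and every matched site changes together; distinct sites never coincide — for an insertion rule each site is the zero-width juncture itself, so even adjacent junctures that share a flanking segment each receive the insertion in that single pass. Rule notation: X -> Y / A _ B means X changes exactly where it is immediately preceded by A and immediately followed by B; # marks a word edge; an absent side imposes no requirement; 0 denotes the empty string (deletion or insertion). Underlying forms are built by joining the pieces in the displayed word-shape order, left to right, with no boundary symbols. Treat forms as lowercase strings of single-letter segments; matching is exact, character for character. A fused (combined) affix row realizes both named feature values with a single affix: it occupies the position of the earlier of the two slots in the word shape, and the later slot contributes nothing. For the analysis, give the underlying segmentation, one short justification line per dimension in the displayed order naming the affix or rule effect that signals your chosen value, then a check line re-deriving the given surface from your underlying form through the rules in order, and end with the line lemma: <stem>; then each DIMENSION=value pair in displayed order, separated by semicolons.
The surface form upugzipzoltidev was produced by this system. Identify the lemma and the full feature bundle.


underlying: u-pukzip-zol-ti-dev
KEL=un - signalled by the affix -ti
VEL=ma - signalled by the affix -zol
CASE=ma - signalled by the affix -dev
NUM=ki - signalled by the affix u-
check: upukzipzoltidev -> upugzipzoltidev
lemma: pukzip; KEL=un; VEL=ma; CASE=ma; NUM=ki


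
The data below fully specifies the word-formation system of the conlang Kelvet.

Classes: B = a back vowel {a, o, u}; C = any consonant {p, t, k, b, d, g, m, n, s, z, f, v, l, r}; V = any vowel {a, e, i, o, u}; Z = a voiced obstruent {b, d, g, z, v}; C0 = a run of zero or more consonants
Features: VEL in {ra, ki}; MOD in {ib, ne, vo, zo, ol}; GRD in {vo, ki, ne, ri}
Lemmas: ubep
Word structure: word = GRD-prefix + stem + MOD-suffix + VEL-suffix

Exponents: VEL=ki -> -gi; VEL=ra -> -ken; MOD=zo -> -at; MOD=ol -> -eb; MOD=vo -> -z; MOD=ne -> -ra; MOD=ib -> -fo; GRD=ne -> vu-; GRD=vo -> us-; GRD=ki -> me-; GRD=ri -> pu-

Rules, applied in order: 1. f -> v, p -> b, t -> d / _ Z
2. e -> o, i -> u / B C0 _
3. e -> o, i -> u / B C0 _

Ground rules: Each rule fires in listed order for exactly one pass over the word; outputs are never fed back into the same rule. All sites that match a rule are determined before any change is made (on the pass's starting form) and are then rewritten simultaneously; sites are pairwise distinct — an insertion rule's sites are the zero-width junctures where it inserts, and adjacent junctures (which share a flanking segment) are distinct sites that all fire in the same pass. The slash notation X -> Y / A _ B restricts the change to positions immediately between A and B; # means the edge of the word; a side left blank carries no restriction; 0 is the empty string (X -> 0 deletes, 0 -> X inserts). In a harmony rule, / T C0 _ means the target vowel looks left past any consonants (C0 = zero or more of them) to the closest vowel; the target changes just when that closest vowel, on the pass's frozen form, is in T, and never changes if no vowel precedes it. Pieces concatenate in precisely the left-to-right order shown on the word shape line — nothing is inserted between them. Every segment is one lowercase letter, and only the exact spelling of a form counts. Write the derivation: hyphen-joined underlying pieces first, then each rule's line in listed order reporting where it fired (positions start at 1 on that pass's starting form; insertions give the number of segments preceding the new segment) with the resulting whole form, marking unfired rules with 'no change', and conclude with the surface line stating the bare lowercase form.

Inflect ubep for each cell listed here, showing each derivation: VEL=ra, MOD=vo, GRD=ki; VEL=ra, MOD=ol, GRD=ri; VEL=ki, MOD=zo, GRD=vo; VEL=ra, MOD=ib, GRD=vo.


cell VEL=ra, MOD=vo, GRD=ki:
underlying: me-ubep-z-ken
1. f -> v, p -> b, t -> d / _ Z: fires at position(s) 6: meubebzken
2. e -> o, i -> u / B C0 _: fires at position(s) 5: meubobzken
3. e -> o, i -> u / B C0 _: fires at position(s) 9: meubobzkon
surface: meubobzkon

cell VEL=ra, MOD=ol, GRD=ri:
underlying: pu-ubep-eb-ken
1. f -> v, p -> b, t -> d / _ Z: no change
2. e -> o, i -> u / B C0 _: fires at position(s) 5: puubopebken
3. e -> o, i -> u / B C0 _: fires at position(s) 7: puubopobken
surface: puubopobken

cell VEL=ki, MOD=zo, GRD=vo:
underlying: us-ubep-at-gi
1. f -> v, p -> b, t -> d / _ Z: fires at position(s) 8: usubepadgi
2. e -> o, i -> u / B C0 _: fires at position(s) 5, 10: usubopadgu
3. e -> o, i -> u / B C0 _: no change
surface: usubopadgu

cell VEL=ra, MOD=ib, GRD=vo:
underlying: us-ubep-fo-ken
1. f -> v, p -> b, t -> d / _ Z: no change
2. e -> o, i -> u / B C0 _: fires at position(s) 5, 10: usubopfokon
3. e -> o, i -> u / B C0 _: no change
surface: usubopfokon


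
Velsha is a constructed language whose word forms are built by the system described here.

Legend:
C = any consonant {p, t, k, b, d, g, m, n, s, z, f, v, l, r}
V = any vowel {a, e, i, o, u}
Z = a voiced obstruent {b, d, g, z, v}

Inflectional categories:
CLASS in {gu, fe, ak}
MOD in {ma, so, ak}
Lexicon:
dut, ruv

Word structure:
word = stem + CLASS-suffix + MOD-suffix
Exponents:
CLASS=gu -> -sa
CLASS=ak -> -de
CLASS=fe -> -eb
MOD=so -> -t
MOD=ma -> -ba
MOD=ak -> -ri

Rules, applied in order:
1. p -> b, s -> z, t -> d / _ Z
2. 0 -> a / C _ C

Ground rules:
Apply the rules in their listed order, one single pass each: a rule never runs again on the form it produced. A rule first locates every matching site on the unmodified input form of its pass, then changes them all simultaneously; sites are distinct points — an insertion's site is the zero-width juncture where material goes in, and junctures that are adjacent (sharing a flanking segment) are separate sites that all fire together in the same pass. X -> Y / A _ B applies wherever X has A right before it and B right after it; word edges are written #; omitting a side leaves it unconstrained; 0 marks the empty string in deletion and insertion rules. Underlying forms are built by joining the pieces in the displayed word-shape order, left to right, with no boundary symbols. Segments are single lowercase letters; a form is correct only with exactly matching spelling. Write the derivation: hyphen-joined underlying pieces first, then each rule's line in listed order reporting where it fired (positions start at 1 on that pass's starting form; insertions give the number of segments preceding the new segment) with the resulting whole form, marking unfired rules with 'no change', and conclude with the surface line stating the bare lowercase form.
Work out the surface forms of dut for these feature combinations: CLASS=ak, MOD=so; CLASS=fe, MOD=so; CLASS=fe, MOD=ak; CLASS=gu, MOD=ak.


cell CLASS=ak, MOD=so:
underlying: dut-de-t
1. p -> b, s -> z, t -> d / _ Z: fires at position(s) 3: duddet
2. 0 -> a / C _ C: inserts after position(s) 3: dudadet
surface: dudadet

cell CLASS=fe, MOD=so:
underlying: dut-eb-t
1. p -> b, s -> z, t -> d / _ Z: no change
2. 0 -> a / C _ C: inserts after position(s) 5: dutebat
surface: dutebat

cell CLASS=fe, MOD=ak:
underlying: dut-eb-ri
1. p -> b, s -> z, t -> d / _ Z: no change
2. 0 -> a / C _ C: inserts after position(s) 5: dutebari
surface: dutebari

cell CLASS=gu, MOD=ak:
underlying: dut-sa-ri
1. p -> b, s -> z, t -> d / _ Z: no change
2. 0 -> a / C _ C: inserts after position(s) 3: dutasari
surface: dutasari


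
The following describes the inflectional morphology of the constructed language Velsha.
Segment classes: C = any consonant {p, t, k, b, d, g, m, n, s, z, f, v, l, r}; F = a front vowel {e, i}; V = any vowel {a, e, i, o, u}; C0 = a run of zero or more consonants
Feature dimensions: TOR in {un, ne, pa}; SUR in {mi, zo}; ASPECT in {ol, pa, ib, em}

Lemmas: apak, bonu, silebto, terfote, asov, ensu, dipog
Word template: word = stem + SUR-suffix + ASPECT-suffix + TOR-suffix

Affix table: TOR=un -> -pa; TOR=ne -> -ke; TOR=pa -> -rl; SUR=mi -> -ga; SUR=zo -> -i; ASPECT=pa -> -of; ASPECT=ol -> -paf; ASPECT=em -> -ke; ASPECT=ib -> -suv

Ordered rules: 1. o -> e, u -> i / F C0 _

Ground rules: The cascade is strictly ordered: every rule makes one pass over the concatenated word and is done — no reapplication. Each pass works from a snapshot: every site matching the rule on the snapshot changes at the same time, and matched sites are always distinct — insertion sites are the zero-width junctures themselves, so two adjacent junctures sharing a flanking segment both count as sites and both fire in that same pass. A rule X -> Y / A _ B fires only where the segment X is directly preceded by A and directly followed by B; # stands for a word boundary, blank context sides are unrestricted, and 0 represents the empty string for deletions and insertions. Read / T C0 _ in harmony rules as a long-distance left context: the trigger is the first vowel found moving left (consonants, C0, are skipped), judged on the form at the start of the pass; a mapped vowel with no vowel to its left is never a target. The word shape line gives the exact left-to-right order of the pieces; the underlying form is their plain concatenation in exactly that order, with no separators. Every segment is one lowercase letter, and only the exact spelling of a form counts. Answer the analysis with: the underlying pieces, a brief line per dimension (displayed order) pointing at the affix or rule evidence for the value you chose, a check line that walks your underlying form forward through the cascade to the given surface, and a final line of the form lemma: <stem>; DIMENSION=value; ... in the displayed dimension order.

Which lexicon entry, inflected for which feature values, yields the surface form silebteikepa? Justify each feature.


underlying: silebto-i-ke-pa
TOR=un - signalled by the affix -pa
SUR=zo - signalled by the affix -i
ASPECT=em - signalled by the affix -ke
check: silebtoikepa -> silebteikepa
lemma: silebto; TOR=un; SUR=zo; ASPECT=em


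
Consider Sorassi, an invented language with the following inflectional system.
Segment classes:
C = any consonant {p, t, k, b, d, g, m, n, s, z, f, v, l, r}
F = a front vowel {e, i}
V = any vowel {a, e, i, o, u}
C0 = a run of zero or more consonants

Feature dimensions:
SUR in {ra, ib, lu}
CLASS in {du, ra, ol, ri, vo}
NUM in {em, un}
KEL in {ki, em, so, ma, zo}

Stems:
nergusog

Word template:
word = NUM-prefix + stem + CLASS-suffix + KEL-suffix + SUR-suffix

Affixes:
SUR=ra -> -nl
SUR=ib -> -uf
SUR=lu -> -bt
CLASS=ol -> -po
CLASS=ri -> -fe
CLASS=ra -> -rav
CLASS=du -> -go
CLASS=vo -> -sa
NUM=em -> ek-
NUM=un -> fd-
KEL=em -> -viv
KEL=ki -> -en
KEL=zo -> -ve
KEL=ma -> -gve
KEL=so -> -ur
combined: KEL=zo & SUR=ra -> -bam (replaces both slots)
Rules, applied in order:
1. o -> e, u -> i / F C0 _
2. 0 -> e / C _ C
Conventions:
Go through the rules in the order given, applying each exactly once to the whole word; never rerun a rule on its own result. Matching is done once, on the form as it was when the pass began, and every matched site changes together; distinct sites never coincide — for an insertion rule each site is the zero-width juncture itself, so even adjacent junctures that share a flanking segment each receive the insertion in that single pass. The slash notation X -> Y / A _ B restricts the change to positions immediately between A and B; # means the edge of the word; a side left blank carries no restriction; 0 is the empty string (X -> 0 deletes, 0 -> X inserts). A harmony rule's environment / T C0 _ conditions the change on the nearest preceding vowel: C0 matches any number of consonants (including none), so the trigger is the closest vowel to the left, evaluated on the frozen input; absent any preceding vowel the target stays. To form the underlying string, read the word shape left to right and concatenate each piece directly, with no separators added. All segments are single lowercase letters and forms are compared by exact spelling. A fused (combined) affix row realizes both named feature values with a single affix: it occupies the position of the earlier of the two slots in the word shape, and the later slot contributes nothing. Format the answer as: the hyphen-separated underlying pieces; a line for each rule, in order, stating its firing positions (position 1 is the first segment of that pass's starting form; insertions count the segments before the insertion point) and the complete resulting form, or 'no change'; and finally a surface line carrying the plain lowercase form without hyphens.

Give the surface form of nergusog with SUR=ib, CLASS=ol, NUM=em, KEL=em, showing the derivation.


underlying: ek-nergusog-po-viv-uf
1. o -> e, u -> i / F C0 _: fires at position(s) 7, 16: eknergisogpovivif
2. 0 -> e / C _ C: inserts after position(s) 2, 5, 10: ekeneregisogepovivif
surface: ekeneregisogepovivif


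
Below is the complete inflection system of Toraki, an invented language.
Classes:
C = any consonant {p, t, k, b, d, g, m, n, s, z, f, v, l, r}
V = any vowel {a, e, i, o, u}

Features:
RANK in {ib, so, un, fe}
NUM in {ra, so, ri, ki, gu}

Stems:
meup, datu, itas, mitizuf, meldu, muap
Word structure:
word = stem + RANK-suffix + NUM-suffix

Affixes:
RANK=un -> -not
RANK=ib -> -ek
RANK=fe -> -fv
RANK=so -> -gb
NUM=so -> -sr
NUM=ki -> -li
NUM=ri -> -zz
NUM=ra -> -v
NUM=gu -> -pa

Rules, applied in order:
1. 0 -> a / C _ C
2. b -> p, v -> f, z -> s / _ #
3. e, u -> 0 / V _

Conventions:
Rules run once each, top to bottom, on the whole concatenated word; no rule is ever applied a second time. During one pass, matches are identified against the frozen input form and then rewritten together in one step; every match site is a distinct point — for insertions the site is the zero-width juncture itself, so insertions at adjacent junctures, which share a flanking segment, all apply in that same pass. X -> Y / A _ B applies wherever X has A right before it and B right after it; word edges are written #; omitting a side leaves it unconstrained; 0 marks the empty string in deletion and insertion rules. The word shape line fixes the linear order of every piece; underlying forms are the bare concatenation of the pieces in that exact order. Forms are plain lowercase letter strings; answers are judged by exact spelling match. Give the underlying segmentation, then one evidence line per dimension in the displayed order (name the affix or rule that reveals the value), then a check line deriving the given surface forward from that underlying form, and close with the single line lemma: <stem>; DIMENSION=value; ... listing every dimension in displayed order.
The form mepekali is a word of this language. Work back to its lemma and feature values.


underlying: meup-ek-li
RANK=ib - signalled by the affix -ek
NUM=ki - signalled by the affix -li
check: meupekli -> meupekali -> meupekali -> mepekali
lemma: meup; RANK=ib; NUM=ki


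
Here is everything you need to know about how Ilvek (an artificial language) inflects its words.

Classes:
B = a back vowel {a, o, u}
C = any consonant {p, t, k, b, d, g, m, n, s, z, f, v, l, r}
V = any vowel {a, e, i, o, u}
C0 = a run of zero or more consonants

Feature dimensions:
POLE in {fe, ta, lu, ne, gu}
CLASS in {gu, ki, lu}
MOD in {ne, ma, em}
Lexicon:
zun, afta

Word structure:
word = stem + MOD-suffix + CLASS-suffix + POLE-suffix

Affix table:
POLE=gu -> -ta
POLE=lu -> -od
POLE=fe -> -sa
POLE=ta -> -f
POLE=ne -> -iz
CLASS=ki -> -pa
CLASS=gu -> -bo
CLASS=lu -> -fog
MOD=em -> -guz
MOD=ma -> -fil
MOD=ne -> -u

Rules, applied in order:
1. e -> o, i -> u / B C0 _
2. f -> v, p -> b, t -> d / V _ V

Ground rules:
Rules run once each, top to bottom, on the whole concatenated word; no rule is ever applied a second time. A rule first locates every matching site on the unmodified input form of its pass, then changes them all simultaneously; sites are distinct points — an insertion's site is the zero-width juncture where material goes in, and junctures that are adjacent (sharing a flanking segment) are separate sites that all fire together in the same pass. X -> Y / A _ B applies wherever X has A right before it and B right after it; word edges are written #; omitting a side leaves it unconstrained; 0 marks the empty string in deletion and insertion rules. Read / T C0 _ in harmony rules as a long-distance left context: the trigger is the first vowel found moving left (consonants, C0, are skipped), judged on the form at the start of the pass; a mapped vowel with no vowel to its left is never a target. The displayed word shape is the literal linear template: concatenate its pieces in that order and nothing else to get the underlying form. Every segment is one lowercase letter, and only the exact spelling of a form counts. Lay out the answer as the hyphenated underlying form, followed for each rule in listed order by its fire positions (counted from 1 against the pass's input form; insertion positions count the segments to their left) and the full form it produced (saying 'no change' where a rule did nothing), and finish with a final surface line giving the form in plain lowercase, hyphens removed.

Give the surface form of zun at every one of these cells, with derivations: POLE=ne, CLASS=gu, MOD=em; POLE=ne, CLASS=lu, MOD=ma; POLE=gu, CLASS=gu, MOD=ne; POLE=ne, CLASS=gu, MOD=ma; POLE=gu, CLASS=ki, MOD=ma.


cell POLE=ne, CLASS=gu, MOD=em:
underlying: zun-guz-bo-iz
1. e -> o, i -> u / B C0 _: fires at position(s) 9: zunguzbouz
2. f -> v, p -> b, t -> d / V _ V: no change
surface: zunguzbouz

cell POLE=ne, CLASS=lu, MOD=ma:
underlying: zun-fil-fog-iz
1. e -> o, i -> u / B C0 _: fires at position(s) 5, 10: zunfulfoguz
2. f -> v, p -> b, t -> d / V _ V: no change
surface: zunfulfoguz

cell POLE=gu, CLASS=gu, MOD=ne:
underlying: zun-u-bo-ta
1. e -> o, i -> u / B C0 _: no change
2. f -> v, p -> b, t -> d / V _ V: fires at position(s) 7: zunuboda
surface: zunuboda

cell POLE=ne, CLASS=gu, MOD=ma:
underlying: zun-fil-bo-iz
1. e -> o, i -> u / B C0 _: fires at position(s) 5, 9: zunfulbouz
2. f -> v, p -> b, t -> d / V _ V: no change
surface: zunfulbouz

cell POLE=gu, CLASS=ki, MOD=ma:
underlying: zun-fil-pa-ta
1. e -> o, i -> u / B C0 _: fires at position(s) 5: zunfulpata
2. f -> v, p -> b, t -> d / V _ V: fires at position(s) 9: zunfulpada
surface: zunfulpada


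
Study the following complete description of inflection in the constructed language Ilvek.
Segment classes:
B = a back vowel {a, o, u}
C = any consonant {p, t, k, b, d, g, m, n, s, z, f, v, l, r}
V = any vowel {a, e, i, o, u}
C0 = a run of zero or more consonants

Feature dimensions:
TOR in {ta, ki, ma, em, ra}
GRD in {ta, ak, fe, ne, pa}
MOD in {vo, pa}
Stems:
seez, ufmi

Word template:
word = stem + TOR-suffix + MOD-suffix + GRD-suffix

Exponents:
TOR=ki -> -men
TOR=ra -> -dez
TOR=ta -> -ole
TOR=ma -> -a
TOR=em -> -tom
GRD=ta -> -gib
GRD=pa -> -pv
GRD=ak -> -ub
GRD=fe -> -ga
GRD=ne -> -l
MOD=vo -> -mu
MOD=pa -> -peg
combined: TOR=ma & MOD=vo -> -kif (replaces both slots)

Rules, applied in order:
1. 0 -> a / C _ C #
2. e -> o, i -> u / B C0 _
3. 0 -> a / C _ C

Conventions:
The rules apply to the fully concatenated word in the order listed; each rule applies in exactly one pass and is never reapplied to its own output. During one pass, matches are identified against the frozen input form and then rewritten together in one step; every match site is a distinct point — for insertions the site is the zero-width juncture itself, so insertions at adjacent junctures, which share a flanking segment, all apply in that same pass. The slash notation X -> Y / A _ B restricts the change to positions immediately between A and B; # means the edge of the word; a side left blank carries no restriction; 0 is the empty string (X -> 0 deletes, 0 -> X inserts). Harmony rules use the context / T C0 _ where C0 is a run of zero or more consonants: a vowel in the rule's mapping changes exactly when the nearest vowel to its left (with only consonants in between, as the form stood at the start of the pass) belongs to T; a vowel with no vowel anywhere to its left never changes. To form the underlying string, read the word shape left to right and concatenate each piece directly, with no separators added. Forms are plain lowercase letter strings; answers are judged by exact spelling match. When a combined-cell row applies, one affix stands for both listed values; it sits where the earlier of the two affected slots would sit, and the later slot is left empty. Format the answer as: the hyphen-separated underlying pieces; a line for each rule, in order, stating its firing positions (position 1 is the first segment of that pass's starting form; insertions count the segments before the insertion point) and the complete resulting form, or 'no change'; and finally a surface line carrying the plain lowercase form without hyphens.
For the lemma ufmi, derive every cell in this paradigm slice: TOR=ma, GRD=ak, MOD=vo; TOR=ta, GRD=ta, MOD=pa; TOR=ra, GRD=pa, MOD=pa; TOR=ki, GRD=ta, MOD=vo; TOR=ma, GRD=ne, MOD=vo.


cell TOR=ma, GRD=ak, MOD=vo:
underlying: ufmi-kif-ub
1. 0 -> a / C _ C #: no change
2. e -> o, i -> u / B C0 _: fires at position(s) 4: ufmukifub
3. 0 -> a / C _ C: inserts after position(s) 2: ufamukifub
surface: ufamukifub

cell TOR=ta, GRD=ta, MOD=pa:
underlying: ufmi-ole-peg-gib
1. 0 -> a / C _ C #: no change
2. e -> o, i -> u / B C0 _: fires at position(s) 4, 7: ufmuolopeggib
3. 0 -> a / C _ C: inserts after position(s) 2, 10: ufamuolopegagib
surface: ufamuolopegagib

cell TOR=ra, GRD=pa, MOD=pa:
underlying: ufmi-dez-peg-pv
1. 0 -> a / C _ C #: inserts after position(s) 11: ufmidezpegpav
2. e -> o, i -> u / B C0 _: fires at position(s) 4: ufmudezpegpav
3. 0 -> a / C _ C: inserts after position(s) 2, 7, 10: ufamudezapegapav
surface: ufamudezapegapav

cell TOR=ki, GRD=ta, MOD=vo:
underlying: ufmi-men-mu-gib
1. 0 -> a / C _ C #: no change
2. e -> o, i -> u / B C0 _: fires at position(s) 4, 11: ufmumenmugub
3. 0 -> a / C _ C: inserts after position(s) 2, 7: ufamumenamugub
surface: ufamumenamugub

cell TOR=ma, GRD=ne, MOD=vo:
underlying: ufmi-kif-l
1. 0 -> a / C _ C #: inserts after position(s) 7: ufmikifal
2. e -> o, i -> u / B C0 _: fires at position(s) 4: ufmukifal
3. 0 -> a / C _ C: inserts after position(s) 2: ufamukifal
surface: ufamukifal


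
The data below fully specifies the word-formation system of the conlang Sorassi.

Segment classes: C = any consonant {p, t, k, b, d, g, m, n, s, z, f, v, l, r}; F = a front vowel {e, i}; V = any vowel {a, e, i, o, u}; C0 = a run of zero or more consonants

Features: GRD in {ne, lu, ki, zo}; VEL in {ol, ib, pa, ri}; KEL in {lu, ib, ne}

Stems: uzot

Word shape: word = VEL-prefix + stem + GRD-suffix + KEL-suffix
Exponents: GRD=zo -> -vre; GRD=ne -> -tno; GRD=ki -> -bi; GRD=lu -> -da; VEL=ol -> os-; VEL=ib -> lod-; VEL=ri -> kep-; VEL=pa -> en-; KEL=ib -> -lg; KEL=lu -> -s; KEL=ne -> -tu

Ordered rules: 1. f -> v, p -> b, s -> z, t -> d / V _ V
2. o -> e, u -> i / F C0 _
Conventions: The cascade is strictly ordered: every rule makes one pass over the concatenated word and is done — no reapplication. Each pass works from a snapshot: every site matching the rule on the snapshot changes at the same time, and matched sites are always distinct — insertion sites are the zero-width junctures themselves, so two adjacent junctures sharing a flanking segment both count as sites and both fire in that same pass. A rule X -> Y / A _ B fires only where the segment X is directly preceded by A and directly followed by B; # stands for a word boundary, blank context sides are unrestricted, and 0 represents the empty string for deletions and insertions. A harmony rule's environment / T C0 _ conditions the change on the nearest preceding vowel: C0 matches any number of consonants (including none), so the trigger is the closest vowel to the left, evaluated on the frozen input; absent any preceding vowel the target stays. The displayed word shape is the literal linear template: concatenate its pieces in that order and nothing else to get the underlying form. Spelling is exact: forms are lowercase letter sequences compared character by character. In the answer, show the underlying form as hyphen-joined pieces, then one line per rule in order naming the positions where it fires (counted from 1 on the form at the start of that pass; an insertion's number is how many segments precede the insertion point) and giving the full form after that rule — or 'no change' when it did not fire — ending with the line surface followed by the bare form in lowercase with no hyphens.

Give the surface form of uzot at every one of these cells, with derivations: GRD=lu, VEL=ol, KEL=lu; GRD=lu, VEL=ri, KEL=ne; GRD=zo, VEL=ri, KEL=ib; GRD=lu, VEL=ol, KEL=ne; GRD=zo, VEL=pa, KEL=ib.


cell GRD=lu, VEL=ol, KEL=lu:
underlying: os-uzot-da-s
1. f -> v, p -> b, s -> z, t -> d / V _ V: fires at position(s) 2: ozuzotdas
2. o -> e, u -> i / F C0 _: no change
surface: ozuzotdas

cell GRD=lu, VEL=ri, KEL=ne:
underlying: kep-uzot-da-tu
1. f -> v, p -> b, s -> z, t -> d / V _ V: fires at position(s) 3, 10: kebuzotdadu
2. o -> e, u -> i / F C0 _: fires at position(s) 4: kebizotdadu
surface: kebizotdadu

cell GRD=zo, VEL=ri, KEL=ib:
underlying: kep-uzot-vre-lg
1. f -> v, p -> b, s -> z, t -> d / V _ V: fires at position(s) 3: kebuzotvrelg
2. o -> e, u -> i / F C0 _: fires at position(s) 4: kebizotvrelg
surface: kebizotvrelg

cell GRD=lu, VEL=ol, KEL=ne:
underlying: os-uzot-da-tu
1. f -> v, p -> b, s -> z, t -> d / V _ V: fires at position(s) 2, 9: ozuzotdadu
2. o -> e, u -> i / F C0 _: no change
surface: ozuzotdadu

cell GRD=zo, VEL=pa, KEL=ib:
underlying: en-uzot-vre-lg
1. f -> v, p -> b, s -> z, t -> d / V _ V: no change
2. o -> e, u -> i / F C0 _: fires at position(s) 3: enizotvrelg
surface: enizotvrelg


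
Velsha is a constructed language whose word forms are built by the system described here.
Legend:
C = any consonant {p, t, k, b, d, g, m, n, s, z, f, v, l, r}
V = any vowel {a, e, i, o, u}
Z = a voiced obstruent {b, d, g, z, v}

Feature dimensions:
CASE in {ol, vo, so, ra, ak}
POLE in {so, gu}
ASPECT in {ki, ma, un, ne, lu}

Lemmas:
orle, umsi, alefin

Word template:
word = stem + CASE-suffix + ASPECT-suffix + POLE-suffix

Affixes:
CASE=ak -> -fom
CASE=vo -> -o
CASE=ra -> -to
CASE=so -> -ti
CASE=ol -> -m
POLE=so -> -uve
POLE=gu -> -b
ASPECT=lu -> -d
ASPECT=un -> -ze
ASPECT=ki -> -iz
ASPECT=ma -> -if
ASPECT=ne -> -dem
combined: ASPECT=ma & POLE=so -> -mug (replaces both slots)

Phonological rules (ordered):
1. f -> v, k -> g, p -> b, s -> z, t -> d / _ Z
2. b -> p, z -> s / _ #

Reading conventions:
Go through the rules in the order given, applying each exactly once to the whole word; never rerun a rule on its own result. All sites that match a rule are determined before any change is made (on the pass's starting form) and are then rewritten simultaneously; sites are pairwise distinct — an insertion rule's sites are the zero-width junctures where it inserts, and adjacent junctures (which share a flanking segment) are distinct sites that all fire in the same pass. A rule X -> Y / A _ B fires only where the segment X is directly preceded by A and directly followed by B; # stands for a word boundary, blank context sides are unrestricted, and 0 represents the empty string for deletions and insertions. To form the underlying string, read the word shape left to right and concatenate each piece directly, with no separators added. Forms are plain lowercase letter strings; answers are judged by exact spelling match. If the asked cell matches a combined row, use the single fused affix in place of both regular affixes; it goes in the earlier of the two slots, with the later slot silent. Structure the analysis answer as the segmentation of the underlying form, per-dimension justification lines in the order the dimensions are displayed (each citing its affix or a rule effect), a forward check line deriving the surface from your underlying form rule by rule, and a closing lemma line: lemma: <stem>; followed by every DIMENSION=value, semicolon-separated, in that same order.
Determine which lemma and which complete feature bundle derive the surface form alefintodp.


underlying: alefin-to-d-b
CASE=ra - signalled by the affix -to
POLE=gu - signalled by the affix -b
ASPECT=lu - signalled by the affix -d
check: alefintodb -> alefintodb -> alefintodp
lemma: alefin; CASE=ra; POLE=gu; ASPECT=lu


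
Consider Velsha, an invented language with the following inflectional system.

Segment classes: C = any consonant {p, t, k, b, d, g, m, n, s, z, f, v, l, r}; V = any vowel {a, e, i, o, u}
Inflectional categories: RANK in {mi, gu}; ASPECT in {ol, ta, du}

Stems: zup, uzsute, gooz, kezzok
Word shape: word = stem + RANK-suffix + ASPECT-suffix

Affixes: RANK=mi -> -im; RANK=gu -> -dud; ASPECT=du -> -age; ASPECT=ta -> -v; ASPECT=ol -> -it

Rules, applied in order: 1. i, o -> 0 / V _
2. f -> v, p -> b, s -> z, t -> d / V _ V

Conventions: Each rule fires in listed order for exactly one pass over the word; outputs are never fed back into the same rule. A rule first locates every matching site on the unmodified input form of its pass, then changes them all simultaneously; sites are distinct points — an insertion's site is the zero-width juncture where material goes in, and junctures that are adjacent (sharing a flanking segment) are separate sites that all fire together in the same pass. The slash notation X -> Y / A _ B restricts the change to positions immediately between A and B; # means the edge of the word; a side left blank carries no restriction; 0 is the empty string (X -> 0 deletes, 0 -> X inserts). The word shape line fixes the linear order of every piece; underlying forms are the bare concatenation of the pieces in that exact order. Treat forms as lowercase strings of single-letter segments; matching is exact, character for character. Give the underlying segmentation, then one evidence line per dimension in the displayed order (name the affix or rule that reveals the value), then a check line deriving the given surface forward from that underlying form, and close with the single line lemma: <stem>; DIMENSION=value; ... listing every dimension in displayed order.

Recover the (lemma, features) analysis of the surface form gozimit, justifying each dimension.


underlying: gooz-im-it
RANK=mi - signalled by the affix -im
ASPECT=ol - signalled by the affix -it
check: goozimit -> gozimit -> gozimit
lemma: gooz; RANK=mi; ASPECT=ol


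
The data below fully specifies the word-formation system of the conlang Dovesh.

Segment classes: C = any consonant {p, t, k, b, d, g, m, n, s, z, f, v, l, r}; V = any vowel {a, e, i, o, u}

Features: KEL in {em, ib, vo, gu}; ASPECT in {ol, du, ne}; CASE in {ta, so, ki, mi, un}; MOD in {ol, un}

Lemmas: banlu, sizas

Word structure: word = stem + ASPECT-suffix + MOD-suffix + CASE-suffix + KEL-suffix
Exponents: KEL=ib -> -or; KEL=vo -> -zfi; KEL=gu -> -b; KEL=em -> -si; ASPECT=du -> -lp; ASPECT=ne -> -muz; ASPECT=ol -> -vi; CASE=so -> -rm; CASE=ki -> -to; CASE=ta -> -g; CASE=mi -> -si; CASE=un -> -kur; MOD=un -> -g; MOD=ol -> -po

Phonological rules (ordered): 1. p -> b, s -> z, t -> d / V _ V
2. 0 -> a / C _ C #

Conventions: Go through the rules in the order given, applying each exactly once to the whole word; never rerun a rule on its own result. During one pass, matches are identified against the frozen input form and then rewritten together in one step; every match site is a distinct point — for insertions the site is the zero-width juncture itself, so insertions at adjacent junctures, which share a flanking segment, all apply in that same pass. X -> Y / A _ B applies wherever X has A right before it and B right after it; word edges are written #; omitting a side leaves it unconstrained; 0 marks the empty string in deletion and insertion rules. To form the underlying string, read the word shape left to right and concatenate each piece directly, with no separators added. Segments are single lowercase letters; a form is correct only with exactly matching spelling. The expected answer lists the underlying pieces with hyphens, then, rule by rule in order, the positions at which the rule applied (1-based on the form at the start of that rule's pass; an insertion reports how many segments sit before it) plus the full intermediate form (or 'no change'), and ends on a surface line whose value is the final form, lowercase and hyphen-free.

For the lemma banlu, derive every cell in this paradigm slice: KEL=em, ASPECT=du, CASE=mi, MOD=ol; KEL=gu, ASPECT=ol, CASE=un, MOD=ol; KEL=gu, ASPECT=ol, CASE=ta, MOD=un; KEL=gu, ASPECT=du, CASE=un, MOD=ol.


cell KEL=em, ASPECT=du, CASE=mi, MOD=ol:
underlying: banlu-lp-po-si-si
1. p -> b, s -> z, t -> d / V _ V: fires at position(s) 10, 12: banlulppozizi
2. 0 -> a / C _ C #: no change
surface: banlulppozizi

cell KEL=gu, ASPECT=ol, CASE=un, MOD=ol:
underlying: banlu-vi-po-kur-b
1. p -> b, s -> z, t -> d / V _ V: fires at position(s) 8: banluvibokurb
2. 0 -> a / C _ C #: inserts after position(s) 12: banluvibokurab
surface: banluvibokurab

cell KEL=gu, ASPECT=ol, CASE=ta, MOD=un:
underlying: banlu-vi-g-g-b
1. p -> b, s -> z, t -> d / V _ V: no change
2. 0 -> a / C _ C #: inserts after position(s) 9: banluviggab
surface: banluviggab

cell KEL=gu, ASPECT=du, CASE=un, MOD=ol:
underlying: banlu-lp-po-kur-b
1. p -> b, s -> z, t -> d / V _ V: no change
2. 0 -> a / C _ C #: inserts after position(s) 12: banlulppokurab
surface: banlulppokurab


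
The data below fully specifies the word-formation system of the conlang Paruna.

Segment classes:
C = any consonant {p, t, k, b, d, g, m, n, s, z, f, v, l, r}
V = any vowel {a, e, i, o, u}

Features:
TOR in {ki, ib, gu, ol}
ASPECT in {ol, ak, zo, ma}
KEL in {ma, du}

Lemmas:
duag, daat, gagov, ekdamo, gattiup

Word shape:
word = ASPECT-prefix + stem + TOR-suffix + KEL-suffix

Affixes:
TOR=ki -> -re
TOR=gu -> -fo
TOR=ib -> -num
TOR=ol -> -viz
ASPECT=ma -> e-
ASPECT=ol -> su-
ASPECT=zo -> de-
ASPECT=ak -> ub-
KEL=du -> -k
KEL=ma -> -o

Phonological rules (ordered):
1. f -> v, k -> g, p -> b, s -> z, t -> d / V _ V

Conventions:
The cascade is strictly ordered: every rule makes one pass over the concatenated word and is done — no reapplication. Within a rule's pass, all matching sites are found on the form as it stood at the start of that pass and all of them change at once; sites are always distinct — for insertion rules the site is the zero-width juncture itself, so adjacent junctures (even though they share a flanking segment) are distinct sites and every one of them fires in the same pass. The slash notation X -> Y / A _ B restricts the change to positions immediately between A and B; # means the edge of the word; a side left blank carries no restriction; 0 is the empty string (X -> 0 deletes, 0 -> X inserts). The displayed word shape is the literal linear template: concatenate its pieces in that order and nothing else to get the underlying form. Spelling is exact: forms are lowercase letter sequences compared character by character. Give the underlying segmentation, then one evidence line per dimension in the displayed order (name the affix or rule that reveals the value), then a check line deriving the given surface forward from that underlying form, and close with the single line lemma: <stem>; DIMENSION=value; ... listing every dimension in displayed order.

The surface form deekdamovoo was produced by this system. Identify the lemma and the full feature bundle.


underlying: de-ekdamo-fo-o
TOR=gu - signalled by the affix -fo
ASPECT=zo - signalled by the affix de-
KEL=ma - signalled by the affix -o
check: deekdamofoo -> deekdamovoo
lemma: ekdamo; TOR=gu; ASPECT=zo; KEL=ma


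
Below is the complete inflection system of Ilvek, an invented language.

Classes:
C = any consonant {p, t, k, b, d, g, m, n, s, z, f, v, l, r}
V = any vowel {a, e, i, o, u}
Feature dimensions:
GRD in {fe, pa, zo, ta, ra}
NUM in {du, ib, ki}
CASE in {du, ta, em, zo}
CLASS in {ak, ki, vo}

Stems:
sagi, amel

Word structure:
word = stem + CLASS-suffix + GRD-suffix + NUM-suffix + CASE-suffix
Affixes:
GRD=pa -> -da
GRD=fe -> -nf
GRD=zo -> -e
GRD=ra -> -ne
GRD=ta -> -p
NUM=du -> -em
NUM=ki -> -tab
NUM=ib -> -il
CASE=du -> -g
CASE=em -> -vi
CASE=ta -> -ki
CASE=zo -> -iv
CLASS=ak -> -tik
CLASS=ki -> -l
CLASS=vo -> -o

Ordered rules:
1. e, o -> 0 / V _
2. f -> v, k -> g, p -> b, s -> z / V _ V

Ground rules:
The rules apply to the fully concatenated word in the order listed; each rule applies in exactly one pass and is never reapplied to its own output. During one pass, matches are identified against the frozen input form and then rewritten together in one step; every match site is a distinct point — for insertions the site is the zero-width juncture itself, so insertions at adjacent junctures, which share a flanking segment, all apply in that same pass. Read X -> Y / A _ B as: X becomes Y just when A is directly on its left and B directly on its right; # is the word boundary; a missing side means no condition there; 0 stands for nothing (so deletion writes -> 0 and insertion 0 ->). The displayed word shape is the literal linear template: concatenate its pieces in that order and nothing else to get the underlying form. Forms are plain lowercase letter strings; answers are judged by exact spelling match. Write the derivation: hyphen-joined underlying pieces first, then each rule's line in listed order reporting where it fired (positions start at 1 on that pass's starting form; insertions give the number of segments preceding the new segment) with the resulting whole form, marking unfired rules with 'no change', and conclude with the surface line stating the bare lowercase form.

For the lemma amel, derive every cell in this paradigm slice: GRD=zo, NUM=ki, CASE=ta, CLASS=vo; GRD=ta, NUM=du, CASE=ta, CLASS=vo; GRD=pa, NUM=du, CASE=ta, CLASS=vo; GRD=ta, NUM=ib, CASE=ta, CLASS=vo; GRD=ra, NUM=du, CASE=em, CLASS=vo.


cell GRD=zo, NUM=ki, CASE=ta, CLASS=vo:
underlying: amel-o-e-tab-ki
1. e, o -> 0 / V _: fires at position(s) 6: amelotabki
2. f -> v, k -> g, p -> b, s -> z / V _ V: no change
surface: amelotabki

cell GRD=ta, NUM=du, CASE=ta, CLASS=vo:
underlying: amel-o-p-em-ki
1. e, o -> 0 / V _: no change
2. f -> v, k -> g, p -> b, s -> z / V _ V: fires at position(s) 6: amelobemki
surface: amelobemki

cell GRD=pa, NUM=du, CASE=ta, CLASS=vo:
underlying: amel-o-da-em-ki
1. e, o -> 0 / V _: fires at position(s) 8: amelodamki
2. f -> v, k -> g, p -> b, s -> z / V _ V: no change
surface: amelodamki

cell GRD=ta, NUM=ib, CASE=ta, CLASS=vo:
underlying: amel-o-p-il-ki
1. e, o -> 0 / V _: no change
2. f -> v, k -> g, p -> b, s -> z / V _ V: fires at position(s) 6: amelobilki
surface: amelobilki

cell GRD=ra, NUM=du, CASE=em, CLASS=vo:
underlying: amel-o-ne-em-vi
1. e, o -> 0 / V _: fires at position(s) 8: amelonemvi
2. f -> v, k -> g, p -> b, s -> z / V _ V: no change
surface: amelonemvi


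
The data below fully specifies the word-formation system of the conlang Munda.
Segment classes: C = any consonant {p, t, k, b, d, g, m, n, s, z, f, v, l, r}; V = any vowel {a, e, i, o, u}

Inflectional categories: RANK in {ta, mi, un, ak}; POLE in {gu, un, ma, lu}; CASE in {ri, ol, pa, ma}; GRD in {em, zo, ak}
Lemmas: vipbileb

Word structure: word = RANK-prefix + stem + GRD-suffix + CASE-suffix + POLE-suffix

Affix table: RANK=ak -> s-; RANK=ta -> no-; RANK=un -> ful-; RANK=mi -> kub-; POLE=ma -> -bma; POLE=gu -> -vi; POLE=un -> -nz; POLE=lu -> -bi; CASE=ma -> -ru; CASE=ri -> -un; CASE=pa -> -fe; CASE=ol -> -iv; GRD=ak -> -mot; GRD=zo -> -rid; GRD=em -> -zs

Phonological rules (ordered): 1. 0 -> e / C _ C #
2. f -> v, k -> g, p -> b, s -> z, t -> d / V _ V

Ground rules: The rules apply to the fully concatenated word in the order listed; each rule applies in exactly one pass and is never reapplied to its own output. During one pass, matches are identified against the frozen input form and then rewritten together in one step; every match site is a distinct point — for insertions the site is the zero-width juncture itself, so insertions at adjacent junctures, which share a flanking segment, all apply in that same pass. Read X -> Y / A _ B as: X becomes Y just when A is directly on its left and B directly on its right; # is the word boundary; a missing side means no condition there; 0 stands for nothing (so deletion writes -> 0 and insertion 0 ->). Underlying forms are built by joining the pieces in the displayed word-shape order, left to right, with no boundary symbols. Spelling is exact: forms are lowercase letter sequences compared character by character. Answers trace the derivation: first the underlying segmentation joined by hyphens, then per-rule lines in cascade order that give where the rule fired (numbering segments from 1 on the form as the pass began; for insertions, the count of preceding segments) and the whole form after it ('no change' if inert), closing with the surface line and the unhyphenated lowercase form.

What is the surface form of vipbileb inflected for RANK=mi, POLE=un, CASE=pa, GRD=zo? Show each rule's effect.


underlying: kub-vipbileb-rid-fe-nz
1. 0 -> e / C _ C #: inserts after position(s) 17: kubvipbilebridfenez
2. f -> v, k -> g, p -> b, s -> z, t -> d / V _ V: no change
surface: kubvipbilebridfenez
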